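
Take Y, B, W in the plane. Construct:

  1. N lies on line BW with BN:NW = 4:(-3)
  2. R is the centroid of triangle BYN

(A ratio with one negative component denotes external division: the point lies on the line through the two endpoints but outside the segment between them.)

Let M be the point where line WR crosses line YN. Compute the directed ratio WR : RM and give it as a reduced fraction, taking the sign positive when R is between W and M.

WR:RM = 5/4

Assign Y = (0, 0), B = (1, 0), W = (0, 1) — the answer is frame-independent, so this choice is without loss of generality.
1. N lies on line BW with BN:NW = 4:(-3) ⇒ N = (-3, 4)
2. R is the centroid of triangle BYN ⇒ R = (-2/3, 4/3)
line WR meets YN at M = (-6/5, 8/5)
R = W + t·(M−W) with t = 5/9, so WR:RM = 5/9:4/9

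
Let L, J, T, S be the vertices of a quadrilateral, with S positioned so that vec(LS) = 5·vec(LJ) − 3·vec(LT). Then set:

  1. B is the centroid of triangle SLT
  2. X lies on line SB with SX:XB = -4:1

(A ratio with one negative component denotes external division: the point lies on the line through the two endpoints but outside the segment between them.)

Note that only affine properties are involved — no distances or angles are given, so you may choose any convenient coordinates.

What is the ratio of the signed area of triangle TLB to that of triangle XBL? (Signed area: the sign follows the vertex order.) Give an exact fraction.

[TLB]:[XBL] = -3

Choose coordinates L = (0, 0), J = (1, 0), T = (0, 1), S = (5, -3).
1. B is the centroid of triangle SLT ⇒ B = (5/3, -2/3)
2. X lies on line SB with SX:XB = -4:1 ⇒ X = (5/9, 1/9)
2·[TLB] = 5/3, 2·[XBL] = -5/9
[TLB]:[XBL] = 5/3:-5/9 = -3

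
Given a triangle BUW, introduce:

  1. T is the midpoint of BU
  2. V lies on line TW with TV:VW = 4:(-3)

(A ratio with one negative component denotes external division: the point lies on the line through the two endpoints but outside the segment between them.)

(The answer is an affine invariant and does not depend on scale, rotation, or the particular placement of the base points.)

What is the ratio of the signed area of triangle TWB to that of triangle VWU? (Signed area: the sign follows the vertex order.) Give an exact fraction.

Work in coordinates with B = (0, 0), U = (1, 0), W = (0, 1).
1. T is the midpoint of BU ⇒ T = (1/2, 0)
2. V lies on line TW with TV:VW = 4:(-3) ⇒ V = (-3/2, 4)
2·[TWB] = 1/2, 2·[VWU] = 3/2
[TWB]:[VWU] = 1/2:3/2 = 1/3

[TWB]:[VWU] = 1/3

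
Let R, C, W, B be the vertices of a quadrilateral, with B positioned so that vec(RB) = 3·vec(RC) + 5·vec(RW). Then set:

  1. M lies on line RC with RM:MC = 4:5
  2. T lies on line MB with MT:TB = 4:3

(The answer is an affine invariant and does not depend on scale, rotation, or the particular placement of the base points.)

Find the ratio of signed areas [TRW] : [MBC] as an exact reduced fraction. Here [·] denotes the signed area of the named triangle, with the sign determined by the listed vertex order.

Set R = (0, 0), C = (1, 0), W = (0, 1), B = (3, 5); any affine frame gives the same invariant.
1. M lies on line RC with RM:MC = 4:5 ⇒ M = (4/9, 0)
2. T lies on line MB with MT:TB = 4:3 ⇒ T = (40/21, 20/7)
2·[TRW] = -40/21, 2·[MBC] = -25/9
[TRW]:[MBC] = -40/21:-25/9 = 24/35

[TRW]:[MBC] = 24/35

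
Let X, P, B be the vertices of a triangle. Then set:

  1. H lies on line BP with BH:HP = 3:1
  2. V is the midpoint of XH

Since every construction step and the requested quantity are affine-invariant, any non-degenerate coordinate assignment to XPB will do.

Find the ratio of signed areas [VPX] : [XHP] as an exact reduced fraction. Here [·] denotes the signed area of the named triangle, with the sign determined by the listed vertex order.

[VPX]:[XHP] = 1/2

Set X = (0, 0), P = (1, 0), B = (0, 1); any affine frame gives the same invariant.
1. H lies on line BP with BH:HP = 3:1 ⇒ H = (3/4, 1/4)
2. V is the midpoint of XH ⇒ V = (3/8, 1/8)
2·[VPX] = -1/8, 2·[XHP] = -1/4
[VPX]:[XHP] = -1/8:-1/4 = 1/2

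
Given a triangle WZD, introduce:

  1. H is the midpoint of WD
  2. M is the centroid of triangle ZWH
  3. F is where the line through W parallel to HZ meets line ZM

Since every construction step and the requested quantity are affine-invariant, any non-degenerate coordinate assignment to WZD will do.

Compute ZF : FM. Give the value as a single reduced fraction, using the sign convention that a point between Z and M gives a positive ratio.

ZF:FM = -3/2

Assign W = (0, 0), Z = (1, 0), D = (0, 1) — the answer is frame-independent, so this choice is without loss of generality.
1. H is the midpoint of WD ⇒ H = (0, 1/2)
2. M is the centroid of triangle ZWH ⇒ M = (1/3, 1/6)
3. F is where the line through W parallel to HZ meets line ZM ⇒ F = (-1, 1/2)
F = Z + t·(M−Z) with t = 3, so ZF:FM = t:(1−t) = 3:-2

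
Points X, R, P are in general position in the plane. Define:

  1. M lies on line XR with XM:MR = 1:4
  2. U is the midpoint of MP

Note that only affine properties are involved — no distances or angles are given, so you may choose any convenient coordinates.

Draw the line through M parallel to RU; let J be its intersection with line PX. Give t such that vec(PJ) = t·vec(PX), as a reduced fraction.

t = 8/9

Work in coordinates with X = (0, 0), R = (1, 0), P = (0, 1).
1. M lies on line XR with XM:MR = 1:4 ⇒ M = (1/5, 0)
2. U is the midpoint of MP ⇒ U = (1/10, 1/2)
through M parallel to RU: direction (-9/10, 1/2); meets PX at J = (0, 1/9)
J = P + t·(X−P) with t = 8/9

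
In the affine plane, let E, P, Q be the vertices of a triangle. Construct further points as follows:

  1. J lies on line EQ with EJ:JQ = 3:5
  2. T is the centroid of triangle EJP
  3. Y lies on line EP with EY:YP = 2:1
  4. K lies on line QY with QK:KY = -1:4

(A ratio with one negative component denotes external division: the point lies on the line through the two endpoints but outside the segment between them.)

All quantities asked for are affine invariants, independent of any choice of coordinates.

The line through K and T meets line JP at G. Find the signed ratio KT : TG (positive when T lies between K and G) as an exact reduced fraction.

Set E = (0, 0), P = (1, 0), Q = (0, 1); any affine frame gives the same invariant.
1. J lies on line EQ with EJ:JQ = 3:5 ⇒ J = (0, 3/8)
2. T is the centroid of triangle EJP ⇒ T = (1/3, 1/8)
3. Y lies on line EP with EY:YP = 2:1 ⇒ Y = (2/3, 0)
4. K lies on line QY with QK:KY = -1:4 ⇒ K = (-2/9, 4/3)
line KT meets JP at G = (19/72, 53/192)
T = K + t·(G−K) with t = 8/7, so KT:TG = 8/7:-1/7

KT:TG = -8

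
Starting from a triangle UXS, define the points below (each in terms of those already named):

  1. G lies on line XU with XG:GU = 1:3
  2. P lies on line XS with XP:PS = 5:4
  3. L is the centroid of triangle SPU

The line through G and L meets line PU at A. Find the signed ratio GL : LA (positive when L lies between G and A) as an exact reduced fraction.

Assign U = (0, 0), X = (1, 0), S = (0, 1) — the answer is frame-independent, so this choice is without loss of generality.
1. G lies on line XU with XG:GU = 1:3 ⇒ G = (3/4, 0)
2. P lies on line XS with XP:PS = 5:4 ⇒ P = (4/9, 5/9)
3. L is the centroid of triangle SPU ⇒ L = (4/27, 14/27)
line GL meets PU at A = (56/183, 70/183)
L = G + t·(A−G) with t = 61/45, so GL:LA = 61/45:-16/45

GL:LA = -61/16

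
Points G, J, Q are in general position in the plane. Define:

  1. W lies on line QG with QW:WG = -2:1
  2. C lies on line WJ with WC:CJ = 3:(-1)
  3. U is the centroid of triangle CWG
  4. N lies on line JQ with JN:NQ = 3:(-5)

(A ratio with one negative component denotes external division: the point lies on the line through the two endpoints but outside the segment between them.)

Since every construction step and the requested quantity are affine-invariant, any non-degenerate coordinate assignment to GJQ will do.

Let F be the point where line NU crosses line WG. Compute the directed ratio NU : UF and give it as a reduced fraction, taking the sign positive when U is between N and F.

NU:UF = 4

Work in coordinates with G = (0, 0), J = (1, 0), Q = (0, 1).
1. W lies on line QG with QW:WG = -2:1 ⇒ W = (0, -1)
2. C lies on line WJ with WC:CJ = 3:(-1) ⇒ C = (3/2, 1/2)
3. U is the centroid of triangle CWG ⇒ U = (1/2, -1/6)
4. N lies on line JQ with JN:NQ = 3:(-5) ⇒ N = (5/2, -3/2)
line NU meets WG at F = (0, 1/6)
U = N + t·(F−N) with t = 4/5, so NU:UF = 4/5:1/5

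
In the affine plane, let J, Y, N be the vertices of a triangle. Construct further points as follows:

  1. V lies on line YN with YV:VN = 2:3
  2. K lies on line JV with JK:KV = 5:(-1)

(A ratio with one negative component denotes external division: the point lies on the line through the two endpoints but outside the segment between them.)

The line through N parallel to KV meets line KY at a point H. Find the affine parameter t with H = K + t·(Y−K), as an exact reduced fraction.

t = -3/2

Work in coordinates with J = (0, 0), Y = (1, 0), N = (0, 1).
1. V lies on line YN with YV:VN = 2:3 ⇒ V = (3/5, 2/5)
2. K lies on line JV with JK:KV = 5:(-1) ⇒ K = (3/4, 1/2)
through N parallel to KV: direction (-3/20, -1/10); meets KY at H = (3/8, 5/4)
H = K + t·(Y−K) with t = -3/2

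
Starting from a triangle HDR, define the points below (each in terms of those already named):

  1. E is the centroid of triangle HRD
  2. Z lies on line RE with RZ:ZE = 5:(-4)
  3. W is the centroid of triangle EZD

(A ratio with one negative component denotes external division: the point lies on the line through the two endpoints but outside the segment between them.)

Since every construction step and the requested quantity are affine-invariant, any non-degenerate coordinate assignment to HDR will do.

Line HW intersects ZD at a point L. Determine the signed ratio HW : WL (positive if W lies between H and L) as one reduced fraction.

Choose coordinates H = (0, 0), D = (1, 0), R = (0, 1).
1. E is the centroid of triangle HRD ⇒ E = (1/3, 1/3)
2. Z lies on line RE with RZ:ZE = 5:(-4) ⇒ Z = (5/3, -7/3)
3. W is the centroid of triangle EZD ⇒ W = (1, -2/3)
line HW meets ZD at L = (21/17, -14/17)
W = H + t·(L−H) with t = 17/21, so HW:WL = 17/21:4/21

HW:WL = 17/4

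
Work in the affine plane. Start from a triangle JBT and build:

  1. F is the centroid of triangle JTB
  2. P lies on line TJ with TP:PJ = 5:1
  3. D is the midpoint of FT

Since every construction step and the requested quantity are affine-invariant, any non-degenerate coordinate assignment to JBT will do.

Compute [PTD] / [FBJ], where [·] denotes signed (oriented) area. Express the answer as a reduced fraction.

[PTD]:[FBJ] = 5/12

Work in coordinates with J = (0, 0), B = (1, 0), T = (0, 1).
1. F is the centroid of triangle JTB ⇒ F = (1/3, 1/3)
2. P lies on line TJ with TP:PJ = 5:1 ⇒ P = (0, 1/6)
3. D is the midpoint of FT ⇒ D = (1/6, 2/3)
2·[PTD] = -5/36, 2·[FBJ] = -1/3
[PTD]:[FBJ] = -5/36:-1/3 = 5/12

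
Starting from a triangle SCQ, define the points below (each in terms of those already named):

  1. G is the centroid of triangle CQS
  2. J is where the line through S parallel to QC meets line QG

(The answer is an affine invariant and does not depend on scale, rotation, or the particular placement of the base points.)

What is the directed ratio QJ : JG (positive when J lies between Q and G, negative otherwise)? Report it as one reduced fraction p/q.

QJ:JG = -3/2

Work in coordinates with S = (0, 0), C = (1, 0), Q = (0, 1).
1. G is the centroid of triangle CQS ⇒ G = (1/3, 1/3)
2. J is where the line through S parallel to QC meets line QG ⇒ J = (1, -1)
J = Q + t·(G−Q) with t = 3, so QJ:JG = t:(1−t) = 3:-2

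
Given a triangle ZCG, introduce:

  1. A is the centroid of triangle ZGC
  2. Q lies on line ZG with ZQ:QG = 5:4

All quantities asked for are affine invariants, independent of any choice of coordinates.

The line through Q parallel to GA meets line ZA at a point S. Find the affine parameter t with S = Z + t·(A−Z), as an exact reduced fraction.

Choose coordinates Z = (0, 0), C = (1, 0), G = (0, 1).
1. A is the centroid of triangle ZGC ⇒ A = (1/3, 1/3)
2. Q lies on line ZG with ZQ:QG = 5:4 ⇒ Q = (0, 5/9)
through Q parallel to GA: direction (1/3, -2/3); meets ZA at S = (5/27, 5/27)
S = Z + t·(A−Z) with t = 5/9

t = 5/9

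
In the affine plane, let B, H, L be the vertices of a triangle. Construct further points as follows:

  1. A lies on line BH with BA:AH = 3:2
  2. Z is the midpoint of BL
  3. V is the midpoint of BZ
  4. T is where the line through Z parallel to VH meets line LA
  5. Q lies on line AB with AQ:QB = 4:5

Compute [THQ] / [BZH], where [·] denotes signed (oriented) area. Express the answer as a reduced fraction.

[THQ]:[BZH] = 28/51

Set B = (0, 0), H = (1, 0), L = (0, 1); any affine frame gives the same invariant.
1. A lies on line BH with BA:AH = 3:2 ⇒ A = (3/5, 0)
2. Z is the midpoint of BL ⇒ Z = (0, 1/2)
3. V is the midpoint of BZ ⇒ V = (0, 1/4)
4. T is where the line through Z parallel to VH meets line LA ⇒ T = (6/17, 7/17)
5. Q lies on line AB with AQ:QB = 4:5 ⇒ Q = (1/3, 0)
2·[THQ] = -14/51, 2·[BZH] = -1/2
[THQ]:[BZH] = -14/51:-1/2 = 28/51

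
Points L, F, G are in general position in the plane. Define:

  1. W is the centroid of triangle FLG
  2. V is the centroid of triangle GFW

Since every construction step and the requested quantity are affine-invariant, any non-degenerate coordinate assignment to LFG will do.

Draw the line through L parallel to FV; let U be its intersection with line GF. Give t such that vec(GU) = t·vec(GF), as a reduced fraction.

Choose coordinates L = (0, 0), F = (1, 0), G = (0, 1).
1. W is the centroid of triangle FLG ⇒ W = (1/3, 1/3)
2. V is the centroid of triangle GFW ⇒ V = (4/9, 4/9)
through L parallel to FV: direction (-5/9, 4/9); meets GF at U = (5, -4)
U = G + t·(F−G) with t = 5

t = 5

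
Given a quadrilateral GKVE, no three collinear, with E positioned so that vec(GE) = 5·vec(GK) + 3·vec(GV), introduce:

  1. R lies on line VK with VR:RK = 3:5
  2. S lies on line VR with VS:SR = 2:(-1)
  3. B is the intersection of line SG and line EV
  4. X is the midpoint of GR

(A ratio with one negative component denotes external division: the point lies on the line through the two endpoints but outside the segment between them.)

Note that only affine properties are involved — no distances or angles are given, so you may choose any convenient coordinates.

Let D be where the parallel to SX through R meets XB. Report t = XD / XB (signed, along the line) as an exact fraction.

t = -1/21

Choose coordinates G = (0, 0), K = (1, 0), V = (0, 1), E = (5, 3).
1. R lies on line VK with VR:RK = 3:5 ⇒ R = (3/8, 5/8)
2. S lies on line VR with VS:SR = 2:(-1) ⇒ S = (3/4, 1/4)
3. B is the intersection of line SG and line EV ⇒ B = (-15, -5)
4. X is the midpoint of GR ⇒ X = (3/16, 5/16)
through R parallel to SX: direction (-9/16, 1/16); meets XB at D = (51/56, 95/168)
D = X + t·(B−X) with t = -1/21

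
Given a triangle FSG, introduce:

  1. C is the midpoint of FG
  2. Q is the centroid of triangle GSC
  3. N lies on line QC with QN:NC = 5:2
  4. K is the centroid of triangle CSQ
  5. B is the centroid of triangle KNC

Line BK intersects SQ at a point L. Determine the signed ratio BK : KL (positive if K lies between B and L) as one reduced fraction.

BK:KL = 22/21

Choose coordinates F = (0, 0), S = (1, 0), G = (0, 1).
1. C is the midpoint of FG ⇒ C = (0, 1/2)
2. Q is the centroid of triangle GSC ⇒ Q = (1/3, 1/2)
3. N lies on line QC with QN:NC = 5:2 ⇒ N = (2/21, 1/2)
4. K is the centroid of triangle CSQ ⇒ K = (4/9, 1/3)
5. B is the centroid of triangle KNC ⇒ B = (34/189, 4/9)
line BK meets SQ at L = (23/33, 5/22)
K = B + t·(L−B) with t = 22/43, so BK:KL = 22/43:21/43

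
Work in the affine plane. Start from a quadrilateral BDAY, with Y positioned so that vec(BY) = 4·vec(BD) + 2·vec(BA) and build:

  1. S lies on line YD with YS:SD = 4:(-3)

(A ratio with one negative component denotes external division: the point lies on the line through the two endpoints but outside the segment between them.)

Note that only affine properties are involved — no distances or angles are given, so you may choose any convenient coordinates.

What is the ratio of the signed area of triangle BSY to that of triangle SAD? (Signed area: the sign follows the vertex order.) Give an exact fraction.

Choose coordinates B = (0, 0), D = (1, 0), A = (0, 1), Y = (4, 2).
1. S lies on line YD with YS:SD = 4:(-3) ⇒ S = (-8, -6)
2·[BSY] = 8, 2·[SAD] = -15
[BSY]:[SAD] = 8:-15 = -8/15

[BSY]:[SAD] = -8/15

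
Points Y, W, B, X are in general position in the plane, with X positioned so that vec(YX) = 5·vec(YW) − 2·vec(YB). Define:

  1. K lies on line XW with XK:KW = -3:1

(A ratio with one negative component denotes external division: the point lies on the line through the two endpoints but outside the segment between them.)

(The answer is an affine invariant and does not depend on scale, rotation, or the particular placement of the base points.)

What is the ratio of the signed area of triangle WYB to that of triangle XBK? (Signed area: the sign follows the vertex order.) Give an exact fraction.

Choose coordinates Y = (0, 0), W = (1, 0), B = (0, 1), X = (5, -2).
1. K lies on line XW with XK:KW = -3:1 ⇒ K = (-1, 1)
2·[WYB] = -1, 2·[XBK] = 3
[WYB]:[XBK] = -1:3 = -1/3

[WYB]:[XBK] = -1/3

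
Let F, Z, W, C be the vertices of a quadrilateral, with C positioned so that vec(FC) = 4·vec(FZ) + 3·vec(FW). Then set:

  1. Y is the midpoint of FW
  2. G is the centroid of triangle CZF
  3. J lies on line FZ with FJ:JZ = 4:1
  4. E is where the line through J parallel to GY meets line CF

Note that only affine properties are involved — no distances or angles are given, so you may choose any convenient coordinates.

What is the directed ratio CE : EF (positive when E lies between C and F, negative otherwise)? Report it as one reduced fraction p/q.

CE:EF = -17/2

Choose coordinates F = (0, 0), Z = (1, 0), W = (0, 1), C = (4, 3).
1. Y is the midpoint of FW ⇒ Y = (0, 1/2)
2. G is the centroid of triangle CZF ⇒ G = (5/3, 1)
3. J lies on line FZ with FJ:JZ = 4:1 ⇒ J = (4/5, 0)
4. E is where the line through J parallel to GY meets line CF ⇒ E = (-8/15, -2/5)
E = C + t·(F−C) with t = 17/15, so CE:EF = t:(1−t) = 17/15:-2/15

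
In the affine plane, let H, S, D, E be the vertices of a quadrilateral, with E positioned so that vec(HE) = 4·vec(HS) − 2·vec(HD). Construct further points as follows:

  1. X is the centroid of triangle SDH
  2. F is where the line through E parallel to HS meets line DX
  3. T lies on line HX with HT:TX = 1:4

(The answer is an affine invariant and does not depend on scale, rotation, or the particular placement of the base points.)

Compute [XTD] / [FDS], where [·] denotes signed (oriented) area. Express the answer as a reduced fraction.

Choose coordinates H = (0, 0), S = (1, 0), D = (0, 1), E = (4, -2).
1. X is the centroid of triangle SDH ⇒ X = (1/3, 1/3)
2. F is where the line through E parallel to HS meets line DX ⇒ F = (3/2, -2)
3. T lies on line HX with HT:TX = 1:4 ⇒ T = (1/15, 1/15)
2·[XTD] = -4/15, 2·[FDS] = -3/2
[XTD]:[FDS] = -4/15:-3/2 = 8/45

[XTD]:[FDS] = 8/45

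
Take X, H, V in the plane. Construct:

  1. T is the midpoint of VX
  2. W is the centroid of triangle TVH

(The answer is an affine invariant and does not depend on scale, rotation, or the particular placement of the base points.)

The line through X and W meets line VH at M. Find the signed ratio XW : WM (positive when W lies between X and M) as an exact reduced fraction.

Assign X = (0, 0), H = (1, 0), V = (0, 1) — the answer is frame-independent, so this choice is without loss of generality.
1. T is the midpoint of VX ⇒ T = (0, 1/2)
2. W is the centroid of triangle TVH ⇒ W = (1/3, 1/2)
line XW meets VH at M = (2/5, 3/5)
W = X + t·(M−X) with t = 5/6, so XW:WM = 5/6:1/6

XW:WM = 5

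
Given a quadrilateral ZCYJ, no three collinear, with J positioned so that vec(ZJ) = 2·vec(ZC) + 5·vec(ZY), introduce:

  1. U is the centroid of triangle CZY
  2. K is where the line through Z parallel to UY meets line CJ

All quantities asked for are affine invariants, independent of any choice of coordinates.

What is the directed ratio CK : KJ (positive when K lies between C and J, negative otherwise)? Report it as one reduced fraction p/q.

CK:KJ = -2/9

Choose coordinates Z = (0, 0), C = (1, 0), Y = (0, 1), J = (2, 5).
1. U is the centroid of triangle CZY ⇒ U = (1/3, 1/3)
2. K is where the line through Z parallel to UY meets line CJ ⇒ K = (5/7, -10/7)
K = C + t·(J−C) with t = -2/7, so CK:KJ = t:(1−t) = -2/7:9/7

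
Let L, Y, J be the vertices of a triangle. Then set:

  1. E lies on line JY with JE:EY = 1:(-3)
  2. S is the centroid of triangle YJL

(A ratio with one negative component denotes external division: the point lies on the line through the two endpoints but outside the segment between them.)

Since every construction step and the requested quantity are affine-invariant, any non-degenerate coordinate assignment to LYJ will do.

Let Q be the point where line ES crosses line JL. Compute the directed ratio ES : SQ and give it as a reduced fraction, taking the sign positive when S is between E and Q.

Set L = (0, 0), Y = (1, 0), J = (0, 1); any affine frame gives the same invariant.
1. E lies on line JY with JE:EY = 1:(-3) ⇒ E = (-1/2, 3/2)
2. S is the centroid of triangle YJL ⇒ S = (1/3, 1/3)
line ES meets JL at Q = (0, 4/5)
S = E + t·(Q−E) with t = 5/3, so ES:SQ = 5/3:-2/3

ES:SQ = -5/2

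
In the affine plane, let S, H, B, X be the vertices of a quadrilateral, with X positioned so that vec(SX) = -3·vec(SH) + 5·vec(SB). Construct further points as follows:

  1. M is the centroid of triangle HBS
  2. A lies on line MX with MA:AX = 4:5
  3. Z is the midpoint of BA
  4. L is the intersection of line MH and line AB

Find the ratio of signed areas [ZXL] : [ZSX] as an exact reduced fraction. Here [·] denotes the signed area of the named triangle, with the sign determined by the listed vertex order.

[ZXL]:[ZSX] = 2/11

Assign S = (0, 0), H = (1, 0), B = (0, 1), X = (-3, 5) — the answer is frame-independent, so this choice is without loss of generality.
1. M is the centroid of triangle HBS ⇒ M = (1/3, 1/3)
2. A lies on line MX with MA:AX = 4:5 ⇒ A = (-31/27, 65/27)
3. Z is the midpoint of BA ⇒ Z = (-31/54, 46/27)
4. L is the intersection of line MH and line AB ⇒ L = (31/45, 7/45)
2·[ZXL] = -11/27, 2·[ZSX] = -121/54
[ZXL]:[ZSX] = -11/27:-121/54 = 2/11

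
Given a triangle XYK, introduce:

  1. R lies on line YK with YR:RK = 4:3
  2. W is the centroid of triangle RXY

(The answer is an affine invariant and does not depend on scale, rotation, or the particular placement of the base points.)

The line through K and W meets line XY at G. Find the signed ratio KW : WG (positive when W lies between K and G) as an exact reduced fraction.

KW:WG = 17/4

Set X = (0, 0), Y = (1, 0), K = (0, 1); any affine frame gives the same invariant.
1. R lies on line YK with YR:RK = 4:3 ⇒ R = (3/7, 4/7)
2. W is the centroid of triangle RXY ⇒ W = (10/21, 4/21)
line KW meets XY at G = (10/17, 0)
W = K + t·(G−K) with t = 17/21, so KW:WG = 17/21:4/21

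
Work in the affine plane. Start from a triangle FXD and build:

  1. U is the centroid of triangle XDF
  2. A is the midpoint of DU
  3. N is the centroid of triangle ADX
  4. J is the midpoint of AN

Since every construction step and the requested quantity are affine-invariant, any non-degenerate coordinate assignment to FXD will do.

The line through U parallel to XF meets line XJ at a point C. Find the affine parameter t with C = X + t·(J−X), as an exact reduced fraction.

t = 6/11

Work in coordinates with F = (0, 0), X = (1, 0), D = (0, 1).
1. U is the centroid of triangle XDF ⇒ U = (1/3, 1/3)
2. A is the midpoint of DU ⇒ A = (1/6, 2/3)
3. N is the centroid of triangle ADX ⇒ N = (7/18, 5/9)
4. J is the midpoint of AN ⇒ J = (5/18, 11/18)
through U parallel to XF: direction (-1, 0); meets XJ at C = (20/33, 1/3)
C = X + t·(J−X) with t = 6/11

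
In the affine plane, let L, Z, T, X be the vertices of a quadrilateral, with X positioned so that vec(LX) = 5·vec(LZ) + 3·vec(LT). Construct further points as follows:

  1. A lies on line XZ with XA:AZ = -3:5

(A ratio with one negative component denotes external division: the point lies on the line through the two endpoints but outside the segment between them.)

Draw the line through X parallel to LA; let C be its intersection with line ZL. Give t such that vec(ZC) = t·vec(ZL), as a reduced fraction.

t = 2/5

Work in coordinates with L = (0, 0), Z = (1, 0), T = (0, 1), X = (5, 3).
1. A lies on line XZ with XA:AZ = -3:5 ⇒ A = (11, 15/2)
through X parallel to LA: direction (11, 15/2); meets ZL at C = (3/5, 0)
C = Z + t·(L−Z) with t = 2/5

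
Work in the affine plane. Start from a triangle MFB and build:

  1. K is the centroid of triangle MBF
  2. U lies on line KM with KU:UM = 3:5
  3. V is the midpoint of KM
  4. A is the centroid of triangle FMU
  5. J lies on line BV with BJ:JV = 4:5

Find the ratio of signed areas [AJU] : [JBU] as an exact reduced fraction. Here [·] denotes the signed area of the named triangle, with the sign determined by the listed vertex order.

[AJU]:[JBU] = -41/12

Set M = (0, 0), F = (1, 0), B = (0, 1); any affine frame gives the same invariant.
1. K is the centroid of triangle MBF ⇒ K = (1/3, 1/3)
2. U lies on line KM with KU:UM = 3:5 ⇒ U = (5/24, 5/24)
3. V is the midpoint of KM ⇒ V = (1/6, 1/6)
4. A is the centroid of triangle FMU ⇒ A = (29/72, 5/72)
5. J lies on line BV with BJ:JV = 4:5 ⇒ J = (2/27, 17/27)
2·[AJU] = 41/648, 2·[JBU] = -1/54
[AJU]:[JBU] = 41/648:-1/54 = -41/12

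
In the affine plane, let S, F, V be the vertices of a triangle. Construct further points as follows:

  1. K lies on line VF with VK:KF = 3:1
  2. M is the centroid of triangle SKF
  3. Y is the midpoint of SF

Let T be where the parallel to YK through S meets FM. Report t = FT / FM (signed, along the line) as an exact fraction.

t = 2

Set S = (0, 0), F = (1, 0), V = (0, 1); any affine frame gives the same invariant.
1. K lies on line VF with VK:KF = 3:1 ⇒ K = (3/4, 1/4)
2. M is the centroid of triangle SKF ⇒ M = (7/12, 1/12)
3. Y is the midpoint of SF ⇒ Y = (1/2, 0)
through S parallel to YK: direction (1/4, 1/4); meets FM at T = (1/6, 1/6)
T = F + t·(M−F) with t = 2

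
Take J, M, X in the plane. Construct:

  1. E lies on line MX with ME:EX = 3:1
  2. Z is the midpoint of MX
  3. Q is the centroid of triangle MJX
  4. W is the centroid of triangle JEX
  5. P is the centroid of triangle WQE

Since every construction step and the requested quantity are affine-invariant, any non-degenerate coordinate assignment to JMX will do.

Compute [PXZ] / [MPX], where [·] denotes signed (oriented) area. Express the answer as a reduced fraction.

Work in coordinates with J = (0, 0), M = (1, 0), X = (0, 1).
1. E lies on line MX with ME:EX = 3:1 ⇒ E = (1/4, 3/4)
2. Z is the midpoint of MX ⇒ Z = (1/2, 1/2)
3. Q is the centroid of triangle MJX ⇒ Q = (1/3, 1/3)
4. W is the centroid of triangle JEX ⇒ W = (1/12, 7/12)
5. P is the centroid of triangle WQE ⇒ P = (2/9, 5/9)
2·[PXZ] = -1/9, 2·[MPX] = -2/9
[PXZ]:[MPX] = -1/9:-2/9 = 1/2

[PXZ]:[MPX] = 1/2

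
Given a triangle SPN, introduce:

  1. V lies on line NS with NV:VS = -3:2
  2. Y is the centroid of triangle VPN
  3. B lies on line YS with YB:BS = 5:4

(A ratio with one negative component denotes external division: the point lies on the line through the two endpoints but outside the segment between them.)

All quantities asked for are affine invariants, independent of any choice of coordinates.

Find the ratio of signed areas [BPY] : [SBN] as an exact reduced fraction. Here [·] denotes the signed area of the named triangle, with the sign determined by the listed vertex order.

[BPY]:[SBN] = -5/4

Work in coordinates with S = (0, 0), P = (1, 0), N = (0, 1).
1. V lies on line NS with NV:VS = -3:2 ⇒ V = (0, -2)
2. Y is the centroid of triangle VPN ⇒ Y = (1/3, -1/3)
3. B lies on line YS with YB:BS = 5:4 ⇒ B = (4/27, -4/27)
2·[BPY] = -5/27, 2·[SBN] = 4/27
[BPY]:[SBN] = -5/27:4/27 = -5/4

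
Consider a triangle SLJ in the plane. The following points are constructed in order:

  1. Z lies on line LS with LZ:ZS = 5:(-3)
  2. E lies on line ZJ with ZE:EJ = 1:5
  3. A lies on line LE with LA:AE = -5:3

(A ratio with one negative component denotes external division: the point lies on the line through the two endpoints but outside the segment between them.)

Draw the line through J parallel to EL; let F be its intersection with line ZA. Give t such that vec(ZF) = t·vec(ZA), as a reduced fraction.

Work in coordinates with S = (0, 0), L = (1, 0), J = (0, 1).
1. Z lies on line LS with LZ:ZS = 5:(-3) ⇒ Z = (-3/2, 0)
2. E lies on line ZJ with ZE:EJ = 1:5 ⇒ E = (-5/4, 1/6)
3. A lies on line LE with LA:AE = -5:3 ⇒ A = (-37/8, 5/12)
through J parallel to EL: direction (9/4, -1/6); meets ZA at F = (-81/4, 5/2)
F = Z + t·(A−Z) with t = 6

t = 6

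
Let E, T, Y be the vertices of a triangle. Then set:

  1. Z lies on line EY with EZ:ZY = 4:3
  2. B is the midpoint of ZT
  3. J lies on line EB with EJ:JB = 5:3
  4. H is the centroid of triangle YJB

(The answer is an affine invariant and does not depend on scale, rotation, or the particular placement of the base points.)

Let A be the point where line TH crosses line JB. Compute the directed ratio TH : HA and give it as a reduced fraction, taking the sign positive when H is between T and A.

Choose coordinates E = (0, 0), T = (1, 0), Y = (0, 1).
1. Z lies on line EY with EZ:ZY = 4:3 ⇒ Z = (0, 4/7)
2. B is the midpoint of ZT ⇒ B = (1/2, 2/7)
3. J lies on line EB with EJ:JB = 5:3 ⇒ J = (5/16, 5/28)
4. H is the centroid of triangle YJB ⇒ H = (13/48, 41/84)
line TH meets JB at A = (41/76, 41/133)
H = T + t·(A−T) with t = 19/12, so TH:HA = 19/12:-7/12

TH:HA = -19/7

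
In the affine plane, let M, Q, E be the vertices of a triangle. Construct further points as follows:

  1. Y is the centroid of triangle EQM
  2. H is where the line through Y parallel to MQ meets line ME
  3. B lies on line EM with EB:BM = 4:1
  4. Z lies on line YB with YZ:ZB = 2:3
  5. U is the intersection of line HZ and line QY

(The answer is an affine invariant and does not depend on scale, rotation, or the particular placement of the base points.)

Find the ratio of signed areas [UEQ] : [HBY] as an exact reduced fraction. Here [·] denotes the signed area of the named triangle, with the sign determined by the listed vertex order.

[UEQ]:[HBY] = -45/14

Set M = (0, 0), Q = (1, 0), E = (0, 1); any affine frame gives the same invariant.
1. Y is the centroid of triangle EQM ⇒ Y = (1/3, 1/3)
2. H is where the line through Y parallel to MQ meets line ME ⇒ H = (0, 1/3)
3. B lies on line EM with EB:BM = 4:1 ⇒ B = (0, 1/5)
4. Z lies on line YB with YZ:ZB = 2:3 ⇒ Z = (1/5, 7/25)
5. U is the intersection of line HZ and line QY ⇒ U = (5/7, 1/7)
2·[UEQ] = -1/7, 2·[HBY] = 2/45
[UEQ]:[HBY] = -1/7:2/45 = -45/14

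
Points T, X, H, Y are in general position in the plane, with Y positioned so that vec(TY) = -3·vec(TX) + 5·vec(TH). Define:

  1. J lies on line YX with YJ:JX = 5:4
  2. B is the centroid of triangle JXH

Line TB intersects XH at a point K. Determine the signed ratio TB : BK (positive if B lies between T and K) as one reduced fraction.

Choose coordinates T = (0, 0), X = (1, 0), H = (0, 1), Y = (-3, 5).
1. J lies on line YX with YJ:JX = 5:4 ⇒ J = (-7/9, 20/9)
2. B is the centroid of triangle JXH ⇒ B = (2/27, 29/27)
line TB meets XH at K = (2/31, 29/31)
B = T + t·(K−T) with t = 31/27, so TB:BK = 31/27:-4/27

TB:BK = -31/4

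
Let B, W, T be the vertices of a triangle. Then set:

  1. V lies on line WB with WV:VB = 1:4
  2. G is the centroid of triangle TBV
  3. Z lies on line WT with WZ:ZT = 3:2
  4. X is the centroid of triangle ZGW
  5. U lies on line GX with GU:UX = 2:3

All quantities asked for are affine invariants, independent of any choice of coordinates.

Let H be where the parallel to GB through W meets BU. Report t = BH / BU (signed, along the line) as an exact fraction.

Set B = (0, 0), W = (1, 0), T = (0, 1); any affine frame gives the same invariant.
1. V lies on line WB with WV:VB = 1:4 ⇒ V = (4/5, 0)
2. G is the centroid of triangle TBV ⇒ G = (4/15, 1/3)
3. Z lies on line WT with WZ:ZT = 3:2 ⇒ Z = (2/5, 3/5)
4. X is the centroid of triangle ZGW ⇒ X = (5/9, 14/45)
5. U lies on line GX with GU:UX = 2:3 ⇒ U = (86/225, 73/225)
through W parallel to GB: direction (-4/15, -1/3); meets BU at H = (215/69, 365/138)
H = B + t·(U−B) with t = 375/46

t = 375/46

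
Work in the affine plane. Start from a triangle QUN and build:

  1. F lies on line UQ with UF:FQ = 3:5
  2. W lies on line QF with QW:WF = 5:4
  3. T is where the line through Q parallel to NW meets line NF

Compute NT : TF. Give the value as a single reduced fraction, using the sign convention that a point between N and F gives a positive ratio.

Set Q = (0, 0), U = (1, 0), N = (0, 1); any affine frame gives the same invariant.
1. F lies on line UQ with UF:FQ = 3:5 ⇒ F = (5/8, 0)
2. W lies on line QF with QW:WF = 5:4 ⇒ W = (25/72, 0)
3. T is where the line through Q parallel to NW meets line NF ⇒ T = (-25/32, 9/4)
T = N + t·(F−N) with t = -5/4, so NT:TF = t:(1−t) = -5/4:9/4

NT:TF = -5/9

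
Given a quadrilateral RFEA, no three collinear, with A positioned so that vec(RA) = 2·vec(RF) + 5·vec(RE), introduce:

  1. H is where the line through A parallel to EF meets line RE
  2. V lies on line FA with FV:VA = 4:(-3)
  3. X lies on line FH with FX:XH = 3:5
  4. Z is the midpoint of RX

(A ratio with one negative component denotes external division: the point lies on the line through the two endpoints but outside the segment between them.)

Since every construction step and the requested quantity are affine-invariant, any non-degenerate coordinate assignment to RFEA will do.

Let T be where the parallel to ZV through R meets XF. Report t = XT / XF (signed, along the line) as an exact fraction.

t = 10/309

Work in coordinates with R = (0, 0), F = (1, 0), E = (0, 1), A = (2, 5).
1. H is where the line through A parallel to EF meets line RE ⇒ H = (0, 7)
2. V lies on line FA with FV:VA = 4:(-3) ⇒ V = (5, 20)
3. X lies on line FH with FX:XH = 3:5 ⇒ X = (5/8, 21/8)
4. Z is the midpoint of RX ⇒ Z = (5/16, 21/16)
through R parallel to ZV: direction (75/16, 299/16); meets XF at T = (525/824, 2093/824)
T = X + t·(F−X) with t = 10/309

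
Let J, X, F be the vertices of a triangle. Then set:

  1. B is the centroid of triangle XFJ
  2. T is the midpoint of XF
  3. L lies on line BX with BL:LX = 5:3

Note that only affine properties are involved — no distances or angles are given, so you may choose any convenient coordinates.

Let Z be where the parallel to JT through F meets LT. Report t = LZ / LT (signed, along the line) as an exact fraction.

Set J = (0, 0), X = (1, 0), F = (0, 1); any affine frame gives the same invariant.
1. B is the centroid of triangle XFJ ⇒ B = (1/3, 1/3)
2. T is the midpoint of XF ⇒ T = (1/2, 1/2)
3. L lies on line BX with BL:LX = 5:3 ⇒ L = (3/4, 1/8)
through F parallel to JT: direction (1/2, 1/2); meets LT at Z = (1/10, 11/10)
Z = L + t·(T−L) with t = 13/5

t = 13/5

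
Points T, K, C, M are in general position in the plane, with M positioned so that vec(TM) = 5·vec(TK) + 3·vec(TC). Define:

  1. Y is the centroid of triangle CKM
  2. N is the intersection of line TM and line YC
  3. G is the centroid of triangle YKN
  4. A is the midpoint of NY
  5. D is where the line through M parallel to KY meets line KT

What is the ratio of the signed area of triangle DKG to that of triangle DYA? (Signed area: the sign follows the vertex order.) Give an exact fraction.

[DKG]:[DYA] = 106/15

Assign T = (0, 0), K = (1, 0), C = (0, 1), M = (5, 3) — the answer is frame-independent, so this choice is without loss of generality.
1. Y is the centroid of triangle CKM ⇒ Y = (2, 4/3)
2. N is the intersection of line TM and line YC ⇒ N = (30/13, 18/13)
3. G is the centroid of triangle YKN ⇒ G = (23/13, 106/117)
4. A is the midpoint of NY ⇒ A = (28/13, 53/39)
5. D is where the line through M parallel to KY meets line KT ⇒ D = (11/4, 0)
2·[DKG] = -371/234, 2·[DYA] = -35/156
[DKG]:[DYA] = -371/234:-35/156 = 106/15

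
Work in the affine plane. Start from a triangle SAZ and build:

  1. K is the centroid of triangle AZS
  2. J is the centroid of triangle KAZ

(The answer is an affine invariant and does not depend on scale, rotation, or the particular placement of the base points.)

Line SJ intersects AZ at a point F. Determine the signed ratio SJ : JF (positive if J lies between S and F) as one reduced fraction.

SJ:JF = 8

Assign S = (0, 0), A = (1, 0), Z = (0, 1) — the answer is frame-independent, so this choice is without loss of generality.
1. K is the centroid of triangle AZS ⇒ K = (1/3, 1/3)
2. J is the centroid of triangle KAZ ⇒ J = (4/9, 4/9)
line SJ meets AZ at F = (1/2, 1/2)
J = S + t·(F−S) with t = 8/9, so SJ:JF = 8/9:1/9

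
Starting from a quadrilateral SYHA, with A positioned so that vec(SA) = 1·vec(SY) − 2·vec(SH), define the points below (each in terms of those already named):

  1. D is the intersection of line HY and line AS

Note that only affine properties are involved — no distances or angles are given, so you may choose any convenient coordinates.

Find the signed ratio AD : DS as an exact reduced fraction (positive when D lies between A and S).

Set S = (0, 0), Y = (1, 0), H = (0, 1), A = (1, -2); any affine frame gives the same invariant.
1. D is the intersection of line HY and line AS ⇒ D = (-1, 2)
D = A + t·(S−A) with t = 2, so AD:DS = t:(1−t) = 2:-1

AD:DS = -2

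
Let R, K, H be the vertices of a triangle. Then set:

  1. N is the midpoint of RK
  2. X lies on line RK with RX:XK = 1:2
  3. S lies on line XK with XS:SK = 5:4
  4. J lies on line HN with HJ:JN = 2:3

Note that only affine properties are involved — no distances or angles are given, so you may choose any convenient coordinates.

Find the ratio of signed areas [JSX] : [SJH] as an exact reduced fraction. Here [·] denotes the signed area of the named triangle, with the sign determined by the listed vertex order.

Work in coordinates with R = (0, 0), K = (1, 0), H = (0, 1).
1. N is the midpoint of RK ⇒ N = (1/2, 0)
2. X lies on line RK with RX:XK = 1:2 ⇒ X = (1/3, 0)
3. S lies on line XK with XS:SK = 5:4 ⇒ S = (19/27, 0)
4. J lies on line HN with HJ:JN = 2:3 ⇒ J = (1/5, 3/5)
2·[JSX] = -2/9, 2·[SJH] = -11/135
[JSX]:[SJH] = -2/9:-11/135 = 30/11

[JSX]:[SJH] = 30/11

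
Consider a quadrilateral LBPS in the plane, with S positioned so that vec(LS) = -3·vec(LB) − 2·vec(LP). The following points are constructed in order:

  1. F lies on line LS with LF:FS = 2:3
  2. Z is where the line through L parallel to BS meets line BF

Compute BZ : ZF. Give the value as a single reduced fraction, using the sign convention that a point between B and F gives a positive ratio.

Set L = (0, 0), B = (1, 0), P = (0, 1), S = (-3, -2); any affine frame gives the same invariant.
1. F lies on line LS with LF:FS = 2:3 ⇒ F = (-6/5, -4/5)
2. Z is where the line through L parallel to BS meets line BF ⇒ Z = (-8/3, -4/3)
Z = B + t·(F−B) with t = 5/3, so BZ:ZF = t:(1−t) = 5/3:-2/3

BZ:ZF = -5/2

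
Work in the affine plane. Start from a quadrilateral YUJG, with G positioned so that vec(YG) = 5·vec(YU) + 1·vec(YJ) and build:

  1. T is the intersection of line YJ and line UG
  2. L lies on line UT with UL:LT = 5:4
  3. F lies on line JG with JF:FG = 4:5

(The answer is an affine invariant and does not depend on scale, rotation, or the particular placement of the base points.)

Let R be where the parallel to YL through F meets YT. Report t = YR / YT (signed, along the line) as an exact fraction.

Assign Y = (0, 0), U = (1, 0), J = (0, 1), G = (5, 1) — the answer is frame-independent, so this choice is without loss of generality.
1. T is the intersection of line YJ and line UG ⇒ T = (0, -1/4)
2. L lies on line UT with UL:LT = 5:4 ⇒ L = (4/9, -5/36)
3. F lies on line JG with JF:FG = 4:5 ⇒ F = (20/9, 1)
through F parallel to YL: direction (4/9, -5/36); meets YT at R = (0, 61/36)
R = Y + t·(T−Y) with t = -61/9

t = -61/9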